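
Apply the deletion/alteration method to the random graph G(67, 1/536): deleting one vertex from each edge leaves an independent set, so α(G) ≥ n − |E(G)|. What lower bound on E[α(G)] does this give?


E[|E(G)|] = C(67, 2)·p = 2211 · (1/536) = 33/8.
E[α(G)] ≥ n − E[|E(G)|] = 67 − 33/8 = 503/8.
Numerically: ≈ 62.87500.
(This is only a lower bound; the true E[α(G)] may be larger.)

E[α(G)] ≥ 503/8 ≈ 62.87500.


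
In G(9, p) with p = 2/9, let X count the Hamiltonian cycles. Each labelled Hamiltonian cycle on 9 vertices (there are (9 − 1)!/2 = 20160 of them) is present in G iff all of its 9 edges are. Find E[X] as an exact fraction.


K_9 has (9 − 1)!/2 = 20160 labelled Hamiltonian cycles.
For each such Hamiltonian cycle H, let X_H = 1 if all 9 edges of H are present in G. Then P[X_H = 1] = p^{9} = (2/9)^{9} = 512/387420489.
Summing the indicators: E[X] = Σ_H E[X_H] = 20160 · p^{9} = 20160 · 512/387420489 = 1146880/43046721.
Numerically: E[X] ≈ 0.0266.

E[X] = 20160 · (2/9)^{9} = 1146880/43046721 ≈ 0.0266.


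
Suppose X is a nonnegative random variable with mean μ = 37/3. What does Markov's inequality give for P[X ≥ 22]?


μ = E[X] = 37/3, a = 22.
Markov: P[X ≥ 22] ≤ μ/a = (37/3)/22 = 37/66.
Numerically: ≈ 0.5606.
(Since a = 22 > μ = 12.3333, the bound 37/66 is < 1 and informative.)

P[X ≥ 22] ≤ 37/66 ≈ 0.5606.


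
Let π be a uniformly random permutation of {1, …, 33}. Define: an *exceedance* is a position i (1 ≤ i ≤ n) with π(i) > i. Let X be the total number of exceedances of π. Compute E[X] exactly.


Write X = Σ_{i=1}^{33} X_i, where X_i = 1_{π(i) > i}.
For each fixed i, π(i) is uniform over {1, …, 33} (marginal of a uniform permutation), so P[π(i) > i] = (n − i)/n. Summing: Σ_{i=1}^{33} (n − i)/n = (0 + 1 + … + 32)/33 = 33(33 − 1)/(2·33) = (33 − 1)/2.
Hence E[X] = Σ_{i=1}^{33} (33 − i)/33 = 16 ≈ 16.000000.

E[X] = 16 = 16.000000.


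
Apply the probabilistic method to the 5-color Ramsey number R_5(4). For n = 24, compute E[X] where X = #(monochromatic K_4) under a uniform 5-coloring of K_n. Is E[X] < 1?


E[X] = C(24, 4) · 5^{1 − 6} = 10626 · 5^{−5} = 10626/3125.
As a reduced fraction: E[X] = 10626/3125 ≈ 3.400320.
Is E[X] < 1? NO.
Since E[X] ≥ 1, the first-moment bound is inconclusive at n = 24; it does NOT by itself certify R_5(4) > 24.

E[X] = 10626/3125 ≈ 3.400320; E[X] ≥ 1; first-moment method inconclusive here.


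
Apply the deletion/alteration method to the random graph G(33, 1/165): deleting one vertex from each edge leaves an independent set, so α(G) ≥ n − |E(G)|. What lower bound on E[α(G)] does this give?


E[|E(G)|] = C(33, 2)·p = 528 · (1/165) = 16/5.
E[α(G)] ≥ n − E[|E(G)|] = 33 − 16/5 = 149/5.
Numerically: ≈ 29.800.
(This is only a lower bound; the true E[α(G)] may be larger.)

E[α(G)] ≥ 149/5 ≈ 29.800.


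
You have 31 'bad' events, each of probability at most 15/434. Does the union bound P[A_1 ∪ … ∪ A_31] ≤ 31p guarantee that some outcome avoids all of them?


Union bound: P[∪_{i=1}^{31} A_i] ≤ Σ_i P[A_i] ≤ 31·p = 31·(15/434) = 15/14.
Numerically: 15/14 ≈ 1.071.
Is 15/14 < 1? NO.
Since the bound 15/14 is ≥ 1, the union bound is uninformative here; it does NOT by itself certify existence.

31·p = 15/14 ≈ 1.071; existence NOT certified by the union bound.


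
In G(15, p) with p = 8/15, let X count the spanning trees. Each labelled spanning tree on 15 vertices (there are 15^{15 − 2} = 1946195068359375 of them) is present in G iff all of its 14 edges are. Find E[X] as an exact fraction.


K_15 has 15^{15 − 2} = 1946195068359375 labelled spanning trees.
For each such spanning tree H, let X_H = 1 if all 14 edges of H are present in G. Then P[X_H = 1] = p^{14} = (8/15)^{14} = 4398046511104/29192926025390625.
By linearity of expectation: E[X] = Σ_H E[X_H] = 1946195068359375 · p^{14} = 1946195068359375 · 4398046511104/29192926025390625 = 4398046511104/15.
Numerically: E[X] ≈ 2.932e+11.

E[X] = 1946195068359375 · (8/15)^{14} = 4398046511104/15 ≈ 2.932e+11.


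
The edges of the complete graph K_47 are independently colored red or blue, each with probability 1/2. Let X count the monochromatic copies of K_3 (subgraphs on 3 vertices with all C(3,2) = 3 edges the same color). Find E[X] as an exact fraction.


Let X = Σ_S X_S over the C(47, 3) = 16215 subsets S of size 3, where X_S = 1 if the K_3 on S is monochromatic.
For a fixed S, the K_3 on S has C(3, 2) = 3 edges. P[all 3 edges red] = (1/2)^3, and likewise for blue, so P[monochromatic] = 2·(1/2)^3 = 2^{1 − 3} = 1/4.
Summing: E[X] = C(47, 3) · 2^{1 − 3} = 16215 · 1/4 = 16215/4.
Numerically: E[X] ≈ 4053.7500.

E[X] = C(47,3)·2^(1−C(3,2)) = 16215/4 ≈ 4053.7500.


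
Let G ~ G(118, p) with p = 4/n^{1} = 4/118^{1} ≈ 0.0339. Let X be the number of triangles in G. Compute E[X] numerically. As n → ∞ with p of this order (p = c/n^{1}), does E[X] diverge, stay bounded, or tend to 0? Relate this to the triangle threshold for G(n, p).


Number of potential triangles: C(118, 3) = 266916.
Each occurs with probability p³ ≈ (0.0339)³ ≈ 3.89524e-05.
By linearity: E[X] = C(118, 3)·p³ ≈ 266916 · 3.89524e-05 ≈ 10.397.
Here α = 1, so p = 4/n is exactly at the triangle threshold p ~ 1/n. Asymptotically E[X] → c³/6 = 4³/6 = 32/3 ≈ 10.667, a bounded constant. In this regime the triangle count is asymptotically Poisson(c³/6).

E[X] ≈ 10.397; in regime p = Θ(1/n^{1}) E[X] stays bounded (at the triangle threshold p ~ 1/n).


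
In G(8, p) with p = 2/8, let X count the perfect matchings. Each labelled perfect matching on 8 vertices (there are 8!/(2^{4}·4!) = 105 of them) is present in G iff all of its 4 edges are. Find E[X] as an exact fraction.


K_8 has 8!/(2^{4}·4!) = 105 labelled perfect matchings.
For each such perfect matching H, let X_H = 1 if all 4 edges of H are present in G. Then P[X_H = 1] = p^{4} = (1/4)^{4} = 1/256.
By linearity: E[X] = Σ_H E[X_H] = 105 · p^{4} = 105 · 1/256 = 105/256.
Numerically: E[X] ≈ 0.410156.

E[X] = 105 · (1/4)^{4} = 105/256 ≈ 0.410156.


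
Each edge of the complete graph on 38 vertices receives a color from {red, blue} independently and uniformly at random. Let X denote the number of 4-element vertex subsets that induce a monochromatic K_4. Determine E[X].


Let X = Σ_S X_S over the C(38, 4) = 73815 subsets S of size 4, where X_S = 1 if the K_4 on S is monochromatic.
For a fixed S, the K_4 on S has C(4, 2) = 6 edges. P[all 6 edges red] = (1/2)^6, and likewise for blue, so P[monochromatic] = 2·(1/2)^6 = 2^{1 − 6} = 1/32.
Summing: E[X] = C(38, 4) · 2^{1 − 6} = 73815 · 1/32 = 73815/32.
Numerically: E[X] ≈ 2306.719.

E[X] = C(38,4)·2^(1−C(4,2)) = 73815/32 ≈ 2306.719.


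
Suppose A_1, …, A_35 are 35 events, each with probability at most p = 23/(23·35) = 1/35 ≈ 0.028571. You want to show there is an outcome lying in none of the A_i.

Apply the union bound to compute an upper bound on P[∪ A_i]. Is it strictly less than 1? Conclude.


Union bound: P[∪_{i=1}^{35} A_i] ≤ Σ_i P[A_i] ≤ 35·p = 35·(1/35) = 1.
Numerically: 1 ≈ 1.000000.
Is 1 < 1? NO.
Since the bound 1 is ≥ 1, the union bound is uninformative here; it does NOT by itself certify existence.

35·p = 1 ≈ 1.000000; existence NOT certified by the union bound.


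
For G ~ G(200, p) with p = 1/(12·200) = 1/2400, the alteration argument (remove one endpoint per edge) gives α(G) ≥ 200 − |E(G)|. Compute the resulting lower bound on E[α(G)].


E[|E(G)|] = C(200, 2)·p = 19900 · (1/2400) = 199/24.
E[α(G)] ≥ n − E[|E(G)|] = 200 − 199/24 = 4601/24.
Numerically: ≈ 191.70833.
(This is only a lower bound; the true E[α(G)] may be larger.)

E[α(G)] ≥ 4601/24 ≈ 191.70833.


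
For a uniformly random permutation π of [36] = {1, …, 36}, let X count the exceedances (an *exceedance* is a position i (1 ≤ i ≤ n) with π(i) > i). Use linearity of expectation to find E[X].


Write X = Σ_{i=1}^{36} X_i, where X_i = 1_{π(i) > i}.
For each fixed i, π(i) is uniform over {1, …, 36} (marginal of a uniform permutation), so P[π(i) > i] = (n − i)/n. Summing: Σ_{i=1}^{36} (n − i)/n = (0 + 1 + … + 35)/36 = 36(36 − 1)/(2·36) = (36 − 1)/2.
Hence E[X] = Σ_{i=1}^{36} (36 − i)/36 = 35/2 ≈ 17.500000.

E[X] = 35/2 = 17.500000.


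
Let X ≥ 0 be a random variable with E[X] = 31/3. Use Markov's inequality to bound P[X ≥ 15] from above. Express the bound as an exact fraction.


μ = E[X] = 31/3, a = 15.
Markov: P[X ≥ 15] ≤ μ/a = (31/3)/15 = 31/45.
Numerically: ≈ 0.6889.
(Since a = 15 > μ = 10.3333, the bound 31/45 is < 1 and informative.)

P[X ≥ 15] ≤ 31/45 ≈ 0.6889.


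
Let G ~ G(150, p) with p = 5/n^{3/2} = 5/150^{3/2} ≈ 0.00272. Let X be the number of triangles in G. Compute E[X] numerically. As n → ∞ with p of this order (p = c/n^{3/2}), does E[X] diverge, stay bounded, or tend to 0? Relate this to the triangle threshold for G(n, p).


Number of potential triangles: C(150, 3) = 551300.
Each occurs with probability p³ ≈ (0.00272)³ ≈ 2.01604e-08.
By linearity: E[X] = C(150, 3)·p³ ≈ 551300 · 2.01604e-08 ≈ 0.011.
Since α = 3/2 > 1, p = c/n^{3/2} = o(1/n) is below the triangle threshold p ~ 1/n. Asymptotically E[X] ~ (c³/6)·n^{3(1−α)} = (5³/6)·n^{-1.5} → 0, so by Markov's inequality G has no triangles w.h.p.

E[X] ≈ 0.011; in regime p = Θ(1/n^{3/2}) E[X] tends to 0 (below the triangle threshold p ~ 1/n).


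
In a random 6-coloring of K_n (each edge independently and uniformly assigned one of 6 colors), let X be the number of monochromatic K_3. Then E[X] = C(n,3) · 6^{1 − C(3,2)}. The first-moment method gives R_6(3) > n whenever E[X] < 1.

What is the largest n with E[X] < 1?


We need C(n, 3) · 6^{1 − 3} < 1, i.e. C(n, 3) < 6^{3 − 1} = 36.
Check values of n near the boundary:
  n = 3: C(3, 3) = 1; 1 < 36? YES
  n = 4: C(4, 3) = 4; 4 < 36? YES
  n = 5: C(5, 3) = 10; 10 < 36? YES
  n = 6: C(6, 3) = 20; 20 < 36? YES
  n = 7: C(7, 3) = 35; 35 < 36? YES
  n = 8: C(8, 3) = 56; 56 < 36? NO
  n = 9: C(9, 3) = 84; 84 < 36? NO
The largest n with C(n, 3) < 36 is n = 7 (where E[X] = 35/36 ≈ 0.97222). Hence R_6(3) > 7, i.e. R_6(3) ≥ 8.

Largest n = 7; hence R_6(3) > 7.


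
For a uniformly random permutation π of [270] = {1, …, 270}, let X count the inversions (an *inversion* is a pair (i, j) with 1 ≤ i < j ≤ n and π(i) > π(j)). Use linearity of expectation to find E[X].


Write X = Σ X_I over the C(270, 2) = 36315 pairs i < j, with X_I the indicator of one inversion.
There are 36315 indicators.
For each fixed pair i < j, the values π(i) and π(j) are two distinct elements of {1, …, 270} in uniformly random order; by symmetry P[π(i) > π(j)] = 1/2.
By linearity: E[X] = 36315 · (1/2) = C(270, 2) · (1/2) = 36315/2 = 36315/2 ≈ 18157.500.

E[X] = 36315/2 = 18157.500.


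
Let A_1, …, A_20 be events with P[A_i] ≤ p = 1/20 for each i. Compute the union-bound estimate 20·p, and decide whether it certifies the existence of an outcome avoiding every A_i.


Union bound: P[∪_{i=1}^{20} A_i] ≤ Σ_i P[A_i] ≤ 20·p = 20·(1/20) = 1.
Numerically: 1 ≈ 1.0000.
Is 1 < 1? NO.
Since the bound 1 is ≥ 1, the union bound is uninformative here; it does NOT by itself certify existence.

20·p = 1 ≈ 1.0000; existence NOT certified by the union bound.


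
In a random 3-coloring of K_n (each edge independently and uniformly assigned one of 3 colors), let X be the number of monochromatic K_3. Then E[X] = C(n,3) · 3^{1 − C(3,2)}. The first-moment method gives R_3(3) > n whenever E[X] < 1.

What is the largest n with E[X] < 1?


We need C(n, 3) · 3^{1 − 3} < 1, i.e. C(n, 3) < 3^{3 − 1} = 9.
Check values of n near the boundary:
  n = 3: C(3, 3) = 1; 1 < 9? YES
  n = 4: C(4, 3) = 4; 4 < 9? YES
  n = 5: C(5, 3) = 10; 10 < 9? NO
The largest n with C(n, 3) < 9 is n = 4 (where E[X] = 4/9 ≈ 0.44444). Hence R_3(3) > 4, i.e. R_3(3) ≥ 5.

Largest n = 4; hence R_3(3) > 4.


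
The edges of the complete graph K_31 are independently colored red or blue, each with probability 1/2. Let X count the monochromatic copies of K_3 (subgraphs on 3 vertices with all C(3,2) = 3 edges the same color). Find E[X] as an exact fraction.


Let X = Σ_S X_S over the C(31, 3) = 4495 subsets S of size 3, where X_S = 1 if the K_3 on S is monochromatic.
For a fixed S, the K_3 on S has C(3, 2) = 3 edges. P[all 3 edges red] = (1/2)^3, and likewise for blue, so P[monochromatic] = 2·(1/2)^3 = 2^{1 − 3} = 1/4.
By linearity of expectation: E[X] = C(31, 3) · 2^{1 − 3} = 4495 · 1/4 = 4495/4.
Numerically: E[X] ≈ 1123.750.

E[X] = C(31,3)·2^(1−C(3,2)) = 4495/4 ≈ 1123.750.


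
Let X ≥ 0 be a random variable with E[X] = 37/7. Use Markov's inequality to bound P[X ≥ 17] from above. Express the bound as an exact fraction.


μ = E[X] = 37/7, a = 17.
Markov: P[X ≥ 17] ≤ μ/a = (37/7)/17 = 37/119.
Numerically: ≈ 0.310924.
(Since a = 17 > μ = 5.285714, the bound 37/119 is < 1 and informative.)

P[X ≥ 17] ≤ 37/119 ≈ 0.310924.


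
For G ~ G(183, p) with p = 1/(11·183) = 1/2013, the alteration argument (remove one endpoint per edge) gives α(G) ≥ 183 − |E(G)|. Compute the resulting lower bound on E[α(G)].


E[|E(G)|] = C(183, 2)·p = 16653 · (1/2013) = 91/11.
E[α(G)] ≥ n − E[|E(G)|] = 183 − 91/11 = 1922/11.
Numerically: ≈ 174.72727.
(This is only a lower bound; the true E[α(G)] may be larger.)

E[α(G)] ≥ 1922/11 ≈ 174.72727.


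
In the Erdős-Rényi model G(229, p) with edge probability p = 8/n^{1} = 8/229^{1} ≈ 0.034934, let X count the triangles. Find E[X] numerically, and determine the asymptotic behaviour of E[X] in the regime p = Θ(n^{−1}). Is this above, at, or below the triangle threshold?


Number of potential triangles: C(229, 3) = 1975354.
Each occurs with probability p³ ≈ (0.034934)³ ≈ 4.2634730e-05.
By linearity: E[X] = C(229, 3)·p³ ≈ 1975354 · 4.2634730e-05 ≈ 84.21868.
Here α = 1, so p = 8/n is exactly at the triangle threshold p ~ 1/n. Asymptotically E[X] → c³/6 = 8³/6 = 256/3 ≈ 85.33333, a bounded constant. In this regime the triangle count is asymptotically Poisson(c³/6).

E[X] ≈ 84.21868; in regime p = Θ(1/n^{1}) E[X] stays bounded (at the triangle threshold p ~ 1/n).


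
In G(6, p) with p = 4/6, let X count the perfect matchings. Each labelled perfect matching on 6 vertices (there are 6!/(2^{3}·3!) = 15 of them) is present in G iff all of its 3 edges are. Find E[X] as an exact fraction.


K_6 has 6!/(2^{3}·3!) = 15 labelled perfect matchings.
For each such perfect matching H, let X_H = 1 if all 3 edges of H are present in G. Then P[X_H = 1] = p^{3} = (2/3)^{3} = 8/27.
By linearity: E[X] = Σ_H E[X_H] = 15 · p^{3} = 15 · 8/27 = 40/9.
Numerically: E[X] ≈ 4.4444.

E[X] = 15 · (2/3)^{3} = 40/9 ≈ 4.4444.


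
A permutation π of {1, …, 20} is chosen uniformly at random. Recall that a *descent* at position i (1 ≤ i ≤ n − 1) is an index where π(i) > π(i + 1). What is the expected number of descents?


Write X = Σ X_I over i = 1, …, 19, with X_I the indicator of one descent.
There are 19 indicators.
For each fixed i, the pair (π(i), π(i+1)) is a uniformly random ordered pair of distinct values from {1, …, 20}; by symmetry P[π(i) > π(i+1)] = 1/2.
By linearity: E[X] = 19 · (1/2) = (20 − 1) · (1/2) = 19/2 ≈ 9.500000.

E[X] = 19/2 = 9.500000.


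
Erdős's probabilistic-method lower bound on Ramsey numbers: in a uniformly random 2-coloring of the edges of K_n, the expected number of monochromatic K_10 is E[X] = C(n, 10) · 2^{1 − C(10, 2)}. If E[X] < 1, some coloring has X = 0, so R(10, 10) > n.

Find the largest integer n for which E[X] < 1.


We need C(n, 10) · 2^{1 − 45} < 1, i.e. C(n, 10) < 2^{45 − 1} = 17592186044416.
Check values of n near the boundary:
  n = 96: C(96, 10) = 11279926456656; 11279926456656 < 17592186044416? YES
  n = 97: C(97, 10) = 12576469727536; 12576469727536 < 17592186044416? YES
  n = 98: C(98, 10) = 14005614014756; 14005614014756 < 17592186044416? YES
  n = 99: C(99, 10) = 15579278510796; 15579278510796 < 17592186044416? YES
  n = 100: C(100, 10) = 17310309456440; 17310309456440 < 17592186044416? YES
  n = 101: C(101, 10) = 19212541264840; 19212541264840 < 17592186044416? NO
  n = 102: C(102, 10) = 21300860967540; 21300860967540 < 17592186044416? NO
  n = 103: C(103, 10) = 23591276125340; 23591276125340 < 17592186044416? NO
The largest n with C(n, 10) < 17592186044416 is n = 100 (where E[X] = 2163788682055/2199023255552 ≈ 0.983977). Hence R(10, 10) > 100, i.e. R(10, 10) ≥ 101.

Largest n = 100; hence R(10, 10) > 100.


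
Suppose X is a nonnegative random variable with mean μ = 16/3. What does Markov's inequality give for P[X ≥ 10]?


μ = E[X] = 16/3, a = 10.
Markov: P[X ≥ 10] ≤ μ/a = (16/3)/10 = 8/15.
Numerically: ≈ 0.533333.
(Since a = 10 > μ = 5.333333, the bound 8/15 is < 1 and informative.)

P[X ≥ 10] ≤ 8/15 ≈ 0.533333.


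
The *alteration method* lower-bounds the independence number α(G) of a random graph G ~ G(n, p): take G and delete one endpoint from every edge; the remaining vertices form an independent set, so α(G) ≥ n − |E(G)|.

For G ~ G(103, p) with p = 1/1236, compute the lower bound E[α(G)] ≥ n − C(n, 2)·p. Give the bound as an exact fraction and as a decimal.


E[|E(G)|] = C(103, 2)·p = 5253 · (1/1236) = 17/4.
E[α(G)] ≥ n − E[|E(G)|] = 103 − 17/4 = 395/4.
Numerically: ≈ 98.75000.
(This is only a lower bound; the true E[α(G)] may be larger.)

E[α(G)] ≥ 395/4 ≈ 98.75000.


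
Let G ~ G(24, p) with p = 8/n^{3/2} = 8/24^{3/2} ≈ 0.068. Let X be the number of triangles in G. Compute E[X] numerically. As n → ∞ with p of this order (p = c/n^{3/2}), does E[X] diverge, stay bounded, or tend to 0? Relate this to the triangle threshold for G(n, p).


Number of potential triangles: C(24, 3) = 2024.
Each occurs with probability p³ ≈ (0.068)³ ≈ 3.15006e-04.
By linearity: E[X] = C(24, 3)·p³ ≈ 2024 · 3.15006e-04 ≈ 0.638.
Since α = 3/2 > 1, p = c/n^{3/2} = o(1/n) is below the triangle threshold p ~ 1/n. Asymptotically E[X] ~ (c³/6)·n^{3(1−α)} = (8³/6)·n^{-1.5} → 0, so by Markov's inequality G has no triangles w.h.p.

E[X] ≈ 0.638; in regime p = Θ(1/n^{3/2}) E[X] tends to 0 (below the triangle threshold p ~ 1/n).


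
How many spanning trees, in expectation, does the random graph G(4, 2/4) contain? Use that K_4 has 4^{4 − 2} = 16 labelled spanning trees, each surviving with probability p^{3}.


K_4 has 4^{4 − 2} = 16 labelled spanning trees.
For each such spanning tree H, let X_H = 1 if all 3 edges of H are present in G. Then P[X_H = 1] = p^{3} = (1/2)^{3} = 1/8.
By linearity: E[X] = Σ_H E[X_H] = 16 · p^{3} = 16 · 1/8 = 2.
Numerically: E[X] ≈ 2.

E[X] = 16 · (1/2)^{3} = 2 ≈ 2.


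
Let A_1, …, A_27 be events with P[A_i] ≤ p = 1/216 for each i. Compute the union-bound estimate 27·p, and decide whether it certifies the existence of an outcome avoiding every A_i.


Union bound: P[∪_{i=1}^{27} A_i] ≤ Σ_i P[A_i] ≤ 27·p = 27·(1/216) = 1/8.
Numerically: 1/8 ≈ 0.12500.
Is 1/8 < 1? YES.
Since P[∪ A_i] ≤ 1/8 < 1, the complement has P[∩ A_i^c] ≥ 1 − 1/8 = 7/8 > 0, so some outcome avoids every A_i.

27·p = 1/8 ≈ 0.12500; existence CERTIFIED by the union bound.


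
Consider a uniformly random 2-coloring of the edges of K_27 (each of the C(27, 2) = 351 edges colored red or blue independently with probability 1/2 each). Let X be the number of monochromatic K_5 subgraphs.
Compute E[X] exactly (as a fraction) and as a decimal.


Let X = Σ_S X_S over the C(27, 5) = 80730 subsets S of size 5, where X_S = 1 if the K_5 on S is monochromatic.
For a fixed S, the K_5 on S has C(5, 2) = 10 edges. P[all 10 edges red] = (1/2)^10, and likewise for blue, so P[monochromatic] = 2·(1/2)^10 = 2^{1 − 10} = 1/512.
By linearity: E[X] = C(27, 5) · 2^{1 − 10} = 80730 · 1/512 = 40365/256.
Numerically: E[X] ≈ 157.676.

E[X] = C(27,5)·2^(1−C(5,2)) = 40365/256 ≈ 157.676.


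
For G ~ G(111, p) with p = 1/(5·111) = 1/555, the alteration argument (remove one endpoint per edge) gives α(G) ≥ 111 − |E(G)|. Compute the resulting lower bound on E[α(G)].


E[|E(G)|] = C(111, 2)·p = 6105 · (1/555) = 11.
E[α(G)] ≥ n − E[|E(G)|] = 111 − 11 = 100.
Numerically: ≈ 100.000.
(This is only a lower bound; the true E[α(G)] may be larger.)

E[α(G)] ≥ 100 ≈ 100.000.


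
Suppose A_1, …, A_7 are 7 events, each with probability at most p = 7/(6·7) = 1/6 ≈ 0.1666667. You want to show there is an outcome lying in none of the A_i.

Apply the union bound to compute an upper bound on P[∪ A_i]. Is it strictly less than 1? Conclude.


Union bound: P[∪_{i=1}^{7} A_i] ≤ Σ_i P[A_i] ≤ 7·p = 7·(1/6) = 7/6.
Numerically: 7/6 ≈ 1.1666667.
Is 7/6 < 1? NO.
Since the bound 7/6 is ≥ 1, the union bound is uninformative here; it does NOT by itself certify existence.

7·p = 7/6 ≈ 1.1666667; existence NOT certified by the union bound.


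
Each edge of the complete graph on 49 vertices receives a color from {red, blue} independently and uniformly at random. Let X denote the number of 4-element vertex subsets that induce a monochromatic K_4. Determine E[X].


Let X = Σ_S X_S over the C(49, 4) = 211876 subsets S of size 4, where X_S = 1 if the K_4 on S is monochromatic.
For a fixed S, the K_4 on S has C(4, 2) = 6 edges. P[all 6 edges red] = (1/2)^6, and likewise for blue, so P[monochromatic] = 2·(1/2)^6 = 2^{1 − 6} = 1/32.
By linearity: E[X] = C(49, 4) · 2^{1 − 6} = 211876 · 1/32 = 52969/8.
Numerically: E[X] ≈ 6621.125000.

E[X] = C(49,4)·2^(1−C(4,2)) = 52969/8 ≈ 6621.125000.


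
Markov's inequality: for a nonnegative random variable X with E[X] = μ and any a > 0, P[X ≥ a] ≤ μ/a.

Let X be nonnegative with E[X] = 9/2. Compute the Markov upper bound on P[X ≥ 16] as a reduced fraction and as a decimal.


μ = E[X] = 9/2, a = 16.
Markov: P[X ≥ 16] ≤ μ/a = (9/2)/16 = 9/32.
Numerically: ≈ 0.281250.
(Since a = 16 > μ = 4.500000, the bound 9/32 is < 1 and informative.)

P[X ≥ 16] ≤ 9/32 ≈ 0.281250.


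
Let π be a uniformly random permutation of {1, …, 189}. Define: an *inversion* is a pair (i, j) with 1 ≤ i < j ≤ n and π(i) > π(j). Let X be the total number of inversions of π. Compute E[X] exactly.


Write X = Σ X_I over the C(189, 2) = 17766 pairs i < j, with X_I the indicator of one inversion.
There are 17766 indicators.
For each fixed pair i < j, the values π(i) and π(j) are two distinct elements of {1, …, 189} in uniformly random order; by symmetry P[π(i) > π(j)] = 1/2.
By linearity: E[X] = 17766 · (1/2) = C(189, 2) · (1/2) = 17766/2 = 8883 ≈ 8883.000.

E[X] = 8883 = 8883.000.


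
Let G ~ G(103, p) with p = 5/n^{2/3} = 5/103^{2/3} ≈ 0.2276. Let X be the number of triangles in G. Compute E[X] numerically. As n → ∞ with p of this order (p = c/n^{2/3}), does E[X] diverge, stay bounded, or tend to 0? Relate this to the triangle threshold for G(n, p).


Number of potential triangles: C(103, 3) = 176851.
Each occurs with probability p³ ≈ (0.2276)³ ≈ 1.178245e-02.
By linearity: E[X] = C(103, 3)·p³ ≈ 176851 · 1.178245e-02 ≈ 2083.7379.
Since α = 2/3 < 1, p = c/n^{2/3} ≫ 1/n is above the triangle threshold p ~ 1/n. Asymptotically E[X] ~ (c³/6)·n^{3(1−α)} = (5³/6)·n^{1} → ∞; triangles are abundant w.h.p.

E[X] ≈ 2083.7379; in regime p = Θ(1/n^{2/3}) E[X] diverges (above the triangle threshold p ~ 1/n).


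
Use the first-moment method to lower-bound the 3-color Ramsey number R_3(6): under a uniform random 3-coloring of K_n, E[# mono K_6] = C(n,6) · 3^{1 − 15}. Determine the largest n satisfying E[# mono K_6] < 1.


We need C(n, 6) · 3^{1 − 15} < 1, i.e. C(n, 6) < 3^{15 − 1} = 4782969.
Check values of n near the boundary:
  n = 39: C(39, 6) = 3262623; 3262623 < 4782969? YES
  n = 40: C(40, 6) = 3838380; 3838380 < 4782969? YES
  n = 41: C(41, 6) = 4496388; 4496388 < 4782969? YES
  n = 42: C(42, 6) = 5245786; 5245786 < 4782969? NO
  n = 43: C(43, 6) = 6096454; 6096454 < 4782969? NO
  n = 44: C(44, 6) = 7059052; 7059052 < 4782969? NO
The largest n with C(n, 6) < 4782969 is n = 41 (where E[X] = 1498796/1594323 ≈ 0.940083). Hence R_3(6) > 41, i.e. R_3(6) ≥ 42.

Largest n = 41; hence R_3(6) > 41.


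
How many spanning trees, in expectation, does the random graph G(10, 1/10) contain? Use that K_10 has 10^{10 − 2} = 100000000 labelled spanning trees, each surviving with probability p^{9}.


K_10 has 10^{10 − 2} = 100000000 labelled spanning trees.
For each such spanning tree H, let X_H = 1 if all 9 edges of H are present in G. Then P[X_H = 1] = p^{9} = (1/10)^{9} = 1/1000000000.
By linearity: E[X] = Σ_H E[X_H] = 100000000 · p^{9} = 100000000 · 1/1000000000 = 1/10.
Numerically: E[X] ≈ 0.1.

E[X] = 100000000 · (1/10)^{9} = 1/10 ≈ 0.1.


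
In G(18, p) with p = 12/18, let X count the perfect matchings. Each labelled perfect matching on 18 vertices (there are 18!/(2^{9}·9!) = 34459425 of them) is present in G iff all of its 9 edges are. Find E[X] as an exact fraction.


K_18 has 18!/(2^{9}·9!) = 34459425 labelled perfect matchings.
For each such perfect matching H, let X_H = 1 if all 9 edges of H are present in G. Then P[X_H = 1] = p^{9} = (2/3)^{9} = 512/19683.
Summing the indicators: E[X] = Σ_H E[X_H] = 34459425 · p^{9} = 34459425 · 512/19683 = 217817600/243.
Numerically: E[X] ≈ 8.964e+05.

E[X] = 34459425 · (2/3)^{9} = 217817600/243 ≈ 8.964e+05.


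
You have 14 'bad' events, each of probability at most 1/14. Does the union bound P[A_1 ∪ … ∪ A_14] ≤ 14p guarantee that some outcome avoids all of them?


Union bound: P[∪_{i=1}^{14} A_i] ≤ Σ_i P[A_i] ≤ 14·p = 14·(1/14) = 1.
Numerically: 1 ≈ 1.0000.
Is 1 < 1? NO.
Since the bound 1 is ≥ 1, the union bound is uninformative here; it does NOT by itself certify existence.

14·p = 1 ≈ 1.0000; existence NOT certified by the union bound.


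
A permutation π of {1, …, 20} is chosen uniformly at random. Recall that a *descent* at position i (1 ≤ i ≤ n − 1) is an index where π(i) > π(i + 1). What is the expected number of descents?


Write X = Σ X_I over i = 1, …, 19, with X_I the indicator of one descent.
There are 19 indicators.
For each fixed i, the pair (π(i), π(i+1)) is a uniformly random ordered pair of distinct values from {1, …, 20}; by symmetry P[π(i) > π(i+1)] = 1/2.
By linearity: E[X] = 19 · (1/2) = (20 − 1) · (1/2) = 19/2 ≈ 9.5000.

E[X] = 19/2 = 9.5000.


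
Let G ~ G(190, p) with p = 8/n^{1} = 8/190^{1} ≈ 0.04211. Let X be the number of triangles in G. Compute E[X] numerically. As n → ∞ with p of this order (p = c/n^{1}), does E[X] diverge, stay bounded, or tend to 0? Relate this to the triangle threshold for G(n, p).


Number of potential triangles: C(190, 3) = 1125180.
Each occurs with probability p³ ≈ (0.04211)³ ≈ 7.464645e-05.
By linearity: E[X] = C(190, 3)·p³ ≈ 1125180 · 7.464645e-05 ≈ 83.9907.
Here α = 1, so p = 8/n is exactly at the triangle threshold p ~ 1/n. Asymptotically E[X] → c³/6 = 8³/6 = 256/3 ≈ 85.3333, a bounded constant. In this regime the triangle count is asymptotically Poisson(c³/6).

E[X] ≈ 83.9907; in regime p = Θ(1/n^{1}) E[X] stays bounded (at the triangle threshold p ~ 1/n).


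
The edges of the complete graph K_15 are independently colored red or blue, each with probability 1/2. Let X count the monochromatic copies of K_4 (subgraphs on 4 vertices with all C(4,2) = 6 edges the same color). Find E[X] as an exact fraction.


Let X = Σ_S X_S over the C(15, 4) = 1365 subsets S of size 4, where X_S = 1 if the K_4 on S is monochromatic.
For a fixed S, the K_4 on S has C(4, 2) = 6 edges. P[all 6 edges red] = (1/2)^6, and likewise for blue, so P[monochromatic] = 2·(1/2)^6 = 2^{1 − 6} = 1/32.
By linearity of expectation: E[X] = C(15, 4) · 2^{1 − 6} = 1365 · 1/32 = 1365/32.
Numerically: E[X] ≈ 42.65625.

E[X] = C(15,4)·2^(1−C(4,2)) = 1365/32 ≈ 42.65625.


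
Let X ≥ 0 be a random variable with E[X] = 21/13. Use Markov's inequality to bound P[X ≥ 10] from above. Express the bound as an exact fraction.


μ = E[X] = 21/13, a = 10.
Markov: P[X ≥ 10] ≤ μ/a = (21/13)/10 = 21/130.
Numerically: ≈ 0.1615.
(Since a = 10 > μ = 1.6154, the bound 21/130 is < 1 and informative.)

P[X ≥ 10] ≤ 21/130 ≈ 0.1615.


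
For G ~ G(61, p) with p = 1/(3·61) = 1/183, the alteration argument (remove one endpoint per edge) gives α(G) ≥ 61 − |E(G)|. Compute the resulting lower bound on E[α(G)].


E[|E(G)|] = C(61, 2)·p = 1830 · (1/183) = 10.
E[α(G)] ≥ n − E[|E(G)|] = 61 − 10 = 51.
Numerically: ≈ 51.000000.
(This is only a lower bound; the true E[α(G)] may be larger.)

E[α(G)] ≥ 51 ≈ 51.000000.


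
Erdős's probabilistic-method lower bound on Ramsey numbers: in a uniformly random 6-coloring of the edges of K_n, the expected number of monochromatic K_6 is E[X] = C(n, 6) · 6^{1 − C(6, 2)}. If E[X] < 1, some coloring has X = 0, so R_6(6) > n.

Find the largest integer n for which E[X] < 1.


We need C(n, 6) · 6^{1 − 15} < 1, i.e. C(n, 6) < 6^{15 − 1} = 78364164096.
Check values of n near the boundary:
  n = 194: C(194, 6) = 68482017072; 68482017072 < 78364164096? YES
  n = 195: C(195, 6) = 70656049360; 70656049360 < 78364164096? YES
  n = 196: C(196, 6) = 72887293024; 72887293024 < 78364164096? YES
  n = 197: C(197, 6) = 75176946208; 75176946208 < 78364164096? YES
  n = 198: C(198, 6) = 77526225777; 77526225777 < 78364164096? YES
  n = 199: C(199, 6) = 79936367511; 79936367511 < 78364164096? NO
  n = 200: C(200, 6) = 82408626300; 82408626300 < 78364164096? NO
The largest n with C(n, 6) < 78364164096 is n = 198 (where E[X] = 25842075259/26121388032 ≈ 0.989307). Hence R_6(6) > 198, i.e. R_6(6) ≥ 199.

Largest n = 198; hence R_6(6) > 198.


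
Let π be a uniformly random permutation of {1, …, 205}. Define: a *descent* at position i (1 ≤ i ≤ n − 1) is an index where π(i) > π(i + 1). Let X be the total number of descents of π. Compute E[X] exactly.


Write X = Σ X_I over i = 1, …, 204, with X_I the indicator of one descent.
There are 204 indicators.
For each fixed i, the pair (π(i), π(i+1)) is a uniformly random ordered pair of distinct values from {1, …, 205}; by symmetry P[π(i) > π(i+1)] = 1/2.
By linearity: E[X] = 204 · (1/2) = (205 − 1) · (1/2) = 102 ≈ 102.000.

E[X] = 102 = 102.000.


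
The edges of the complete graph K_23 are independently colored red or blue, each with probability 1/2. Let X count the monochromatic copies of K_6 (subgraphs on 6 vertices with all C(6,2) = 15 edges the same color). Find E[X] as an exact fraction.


Let X = Σ_S X_S over the C(23, 6) = 100947 subsets S of size 6, where X_S = 1 if the K_6 on S is monochromatic.
For a fixed S, the K_6 on S has C(6, 2) = 15 edges. P[all 15 edges red] = (1/2)^15, and likewise for blue, so P[monochromatic] = 2·(1/2)^15 = 2^{1 − 15} = 1/16384.
By linearity: E[X] = C(23, 6) · 2^{1 − 15} = 100947 · 1/16384 = 100947/16384.
Numerically: E[X] ≈ 6.16132.

E[X] = C(23,6)·2^(1−C(6,2)) = 100947/16384 ≈ 6.16132.


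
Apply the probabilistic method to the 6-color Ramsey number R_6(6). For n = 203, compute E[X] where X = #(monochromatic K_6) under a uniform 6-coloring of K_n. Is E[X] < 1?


E[X] = C(203, 6) · 6^{1 − 15} = 90210944670 · 6^{−14} = 90210944670/78364164096.
As a reduced fraction: E[X] = 15035157445/13060694016 ≈ 1.151176.
Is E[X] < 1? NO.
Since E[X] ≥ 1, the first-moment bound is inconclusive at n = 203; it does NOT by itself certify R_6(6) > 203.

E[X] = 15035157445/13060694016 ≈ 1.151176; E[X] ≥ 1; first-moment method inconclusive here.


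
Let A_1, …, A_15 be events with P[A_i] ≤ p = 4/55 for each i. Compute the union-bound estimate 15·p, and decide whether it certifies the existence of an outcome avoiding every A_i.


Union bound: P[∪_{i=1}^{15} A_i] ≤ Σ_i P[A_i] ≤ 15·p = 15·(4/55) = 12/11.
Numerically: 12/11 ≈ 1.0909091.
Is 12/11 < 1? NO.
Since the bound 12/11 is ≥ 1, the union bound is uninformative here; it does NOT by itself certify existence.

15·p = 12/11 ≈ 1.0909091; existence NOT certified by the union bound.


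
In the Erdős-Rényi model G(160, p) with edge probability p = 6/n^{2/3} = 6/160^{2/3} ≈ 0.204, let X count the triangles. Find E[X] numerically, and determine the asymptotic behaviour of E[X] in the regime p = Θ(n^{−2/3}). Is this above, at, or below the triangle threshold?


Number of potential triangles: C(160, 3) = 669920.
Each occurs with probability p³ ≈ (0.204)³ ≈ 8.43750e-03.
By linearity: E[X] = C(160, 3)·p³ ≈ 669920 · 8.43750e-03 ≈ 5652.450.
Since α = 2/3 < 1, p = c/n^{2/3} ≫ 1/n is above the triangle threshold p ~ 1/n. Asymptotically E[X] ~ (c³/6)·n^{3(1−α)} = (6³/6)·n^{1} → ∞; triangles are abundant w.h.p.

E[X] ≈ 5652.450; in regime p = Θ(1/n^{2/3}) E[X] diverges (above the triangle threshold p ~ 1/n).


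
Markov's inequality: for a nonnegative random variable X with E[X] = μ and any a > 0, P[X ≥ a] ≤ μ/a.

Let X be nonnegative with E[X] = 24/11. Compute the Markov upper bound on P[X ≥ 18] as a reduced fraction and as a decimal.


μ = E[X] = 24/11, a = 18.
Markov: P[X ≥ 18] ≤ μ/a = (24/11)/18 = 4/33.
Numerically: ≈ 0.12121.
(Since a = 18 > μ = 2.18182, the bound 4/33 is < 1 and informative.)

P[X ≥ 18] ≤ 4/33 ≈ 0.12121.


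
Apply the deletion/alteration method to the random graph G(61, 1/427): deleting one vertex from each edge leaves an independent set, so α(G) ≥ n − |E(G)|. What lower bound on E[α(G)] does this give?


E[|E(G)|] = C(61, 2)·p = 1830 · (1/427) = 30/7.
E[α(G)] ≥ n − E[|E(G)|] = 61 − 30/7 = 397/7.
Numerically: ≈ 56.7143.
(This is only a lower bound; the true E[α(G)] may be larger.)

E[α(G)] ≥ 397/7 ≈ 56.7143.


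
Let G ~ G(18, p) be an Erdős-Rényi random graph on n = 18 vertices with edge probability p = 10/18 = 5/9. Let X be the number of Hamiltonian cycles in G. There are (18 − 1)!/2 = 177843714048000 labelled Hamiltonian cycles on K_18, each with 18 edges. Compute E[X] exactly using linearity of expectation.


K_18 has (18 − 1)!/2 = 177843714048000 labelled Hamiltonian cycles.
For each such Hamiltonian cycle H, let X_H = 1 if all 18 edges of H are present in G. Then P[X_H = 1] = p^{18} = (5/9)^{18} = 3814697265625/150094635296999121.
Summing the indicators: E[X] = Σ_H E[X_H] = 177843714048000 · p^{18} = 177843714048000 · 3814697265625/150094635296999121 = 930617187500000000000000/205891132094649.
Numerically: E[X] ≈ 4.5199e+09.

E[X] = 177843714048000 · (5/9)^{18} = 930617187500000000000000/205891132094649 ≈ 4.5199e+09.


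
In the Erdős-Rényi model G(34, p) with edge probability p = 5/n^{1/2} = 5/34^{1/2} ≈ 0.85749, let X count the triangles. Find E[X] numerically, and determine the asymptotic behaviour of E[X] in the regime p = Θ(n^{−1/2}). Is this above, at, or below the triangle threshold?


Number of potential triangles: C(34, 3) = 5984.
Each occurs with probability p³ ≈ (0.85749)³ ≈ 6.3050950e-01.
By linearity: E[X] = C(34, 3)·p³ ≈ 5984 · 6.3050950e-01 ≈ 3772.96887.
Since α = 1/2 < 1, p = c/n^{1/2} ≫ 1/n is above the triangle threshold p ~ 1/n. Asymptotically E[X] ~ (c³/6)·n^{3(1−α)} = (5³/6)·n^{1.5} → ∞; triangles are abundant w.h.p.

E[X] ≈ 3772.96887; in regime p = Θ(1/n^{1/2}) E[X] diverges (above the triangle threshold p ~ 1/n).


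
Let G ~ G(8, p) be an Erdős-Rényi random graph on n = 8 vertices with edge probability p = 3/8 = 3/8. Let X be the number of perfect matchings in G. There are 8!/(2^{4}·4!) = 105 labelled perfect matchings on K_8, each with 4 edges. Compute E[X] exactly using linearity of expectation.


K_8 has 8!/(2^{4}·4!) = 105 labelled perfect matchings.
For each such perfect matching H, let X_H = 1 if all 4 edges of H are present in G. Then P[X_H = 1] = p^{4} = (3/8)^{4} = 81/4096.
Summing the indicators: E[X] = Σ_H E[X_H] = 105 · p^{4} = 105 · 81/4096 = 8505/4096.
Numerically: E[X] ≈ 2.07642.

E[X] = 105 · (3/8)^{4} = 8505/4096 ≈ 2.07642.


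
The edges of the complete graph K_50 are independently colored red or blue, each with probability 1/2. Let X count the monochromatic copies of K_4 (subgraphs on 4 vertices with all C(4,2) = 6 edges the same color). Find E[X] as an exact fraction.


Let X = Σ_S X_S over the C(50, 4) = 230300 subsets S of size 4, where X_S = 1 if the K_4 on S is monochromatic.
For a fixed S, the K_4 on S has C(4, 2) = 6 edges. P[all 6 edges red] = (1/2)^6, and likewise for blue, so P[monochromatic] = 2·(1/2)^6 = 2^{1 − 6} = 1/32.
Summing: E[X] = C(50, 4) · 2^{1 − 6} = 230300 · 1/32 = 57575/8.
Numerically: E[X] ≈ 7196.875.

E[X] = C(50,4)·2^(1−C(4,2)) = 57575/8 ≈ 7196.875.


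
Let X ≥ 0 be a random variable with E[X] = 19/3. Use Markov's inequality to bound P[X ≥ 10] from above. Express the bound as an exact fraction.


μ = E[X] = 19/3, a = 10.
Markov: P[X ≥ 10] ≤ μ/a = (19/3)/10 = 19/30.
Numerically: ≈ 0.6333.
(Since a = 10 > μ = 6.3333, the bound 19/30 is < 1 and informative.)

P[X ≥ 10] ≤ 19/30 ≈ 0.6333.


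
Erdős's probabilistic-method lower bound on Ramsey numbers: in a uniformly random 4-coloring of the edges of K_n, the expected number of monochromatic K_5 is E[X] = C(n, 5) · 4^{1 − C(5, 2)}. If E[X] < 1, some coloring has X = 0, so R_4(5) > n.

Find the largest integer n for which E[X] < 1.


We need C(n, 5) · 4^{1 − 10} < 1, i.e. C(n, 5) < 4^{10 − 1} = 262144.
Check values of n near the boundary:
  n = 28: C(28, 5) = 98280; 98280 < 262144? YES
  n = 29: C(29, 5) = 118755; 118755 < 262144? YES
  n = 30: C(30, 5) = 142506; 142506 < 262144? YES
  n = 31: C(31, 5) = 169911; 169911 < 262144? YES
  n = 32: C(32, 5) = 201376; 201376 < 262144? YES
  n = 33: C(33, 5) = 237336; 237336 < 262144? YES
  n = 34: C(34, 5) = 278256; 278256 < 262144? NO
  n = 35: C(35, 5) = 324632; 324632 < 262144? NO
The largest n with C(n, 5) < 262144 is n = 33 (where E[X] = 29667/32768 ≈ 0.9054). Hence R_4(5) > 33, i.e. R_4(5) ≥ 34.

Largest n = 33; hence R_4(5) > 33.


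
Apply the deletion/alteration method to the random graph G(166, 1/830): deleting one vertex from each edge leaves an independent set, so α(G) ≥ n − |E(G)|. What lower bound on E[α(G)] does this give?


E[|E(G)|] = C(166, 2)·p = 13695 · (1/830) = 33/2.
E[α(G)] ≥ n − E[|E(G)|] = 166 − 33/2 = 299/2.
Numerically: ≈ 149.5000.
(This is only a lower bound; the true E[α(G)] may be larger.)

E[α(G)] ≥ 299/2 ≈ 149.5000.


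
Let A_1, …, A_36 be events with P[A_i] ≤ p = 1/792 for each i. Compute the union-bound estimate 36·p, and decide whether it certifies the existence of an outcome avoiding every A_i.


Union bound: P[∪_{i=1}^{36} A_i] ≤ Σ_i P[A_i] ≤ 36·p = 36·(1/792) = 1/22.
Numerically: 1/22 ≈ 0.0455.
Is 1/22 < 1? YES.
Since P[∪ A_i] ≤ 1/22 < 1, the complement has P[∩ A_i^c] ≥ 1 − 1/22 = 21/22 > 0, so some outcome avoids every A_i.

36·p = 1/22 ≈ 0.0455; existence CERTIFIED by the union bound.


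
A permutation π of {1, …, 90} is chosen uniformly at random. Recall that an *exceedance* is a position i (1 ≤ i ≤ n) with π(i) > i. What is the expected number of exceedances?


Write X = Σ_{i=1}^{90} X_i, where X_i = 1_{π(i) > i}.
For each fixed i, π(i) is uniform over {1, …, 90} (marginal of a uniform permutation), so P[π(i) > i] = (n − i)/n. Summing: Σ_{i=1}^{90} (n − i)/n = (0 + 1 + … + 89)/90 = 90(90 − 1)/(2·90) = (90 − 1)/2.
Hence E[X] = Σ_{i=1}^{90} (90 − i)/90 = 89/2 ≈ 44.500000.

E[X] = 89/2 = 44.500000.


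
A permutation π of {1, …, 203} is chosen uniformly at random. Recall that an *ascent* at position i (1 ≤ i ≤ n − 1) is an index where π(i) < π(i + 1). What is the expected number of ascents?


Write X = Σ X_I over i = 1, …, 202, with X_I the indicator of one ascent.
There are 202 indicators.
For each fixed i, the pair (π(i), π(i+1)) is a uniformly random ordered pair of distinct values from {1, …, 203}; by symmetry P[π(i) < π(i+1)] = 1/2.
By linearity: E[X] = 202 · (1/2) = (203 − 1) · (1/2) = 101 ≈ 101.000000.

E[X] = 101 = 101.000000.
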